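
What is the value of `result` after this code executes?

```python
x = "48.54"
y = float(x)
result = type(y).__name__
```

x is str; y is float; result = 'float'

'float'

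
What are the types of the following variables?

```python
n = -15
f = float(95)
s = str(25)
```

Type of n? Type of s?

n is assigned a bare integer (no decimal point), so it is an int; s is assigned the result of calling str(), which returns a str

int, str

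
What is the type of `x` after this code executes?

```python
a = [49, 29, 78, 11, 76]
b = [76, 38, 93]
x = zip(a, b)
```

zip() returns a zip object

zip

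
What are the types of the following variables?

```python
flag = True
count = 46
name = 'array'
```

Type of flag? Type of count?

flag is assigned the constant True, which has type bool; count is assigned a bare integer (no decimal point), so it is an int

bool, int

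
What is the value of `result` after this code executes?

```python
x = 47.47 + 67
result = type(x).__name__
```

x is float; result = 'float'

'float'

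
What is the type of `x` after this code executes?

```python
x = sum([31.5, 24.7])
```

sum() of floats returns float

float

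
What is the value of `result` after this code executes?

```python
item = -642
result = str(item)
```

item = -642; result = '-642'

'-642'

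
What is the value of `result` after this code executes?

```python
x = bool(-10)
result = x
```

x = True; result = True

True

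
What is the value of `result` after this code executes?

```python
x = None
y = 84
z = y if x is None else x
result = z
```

x = None; y = 84; z = 84; result = 84

84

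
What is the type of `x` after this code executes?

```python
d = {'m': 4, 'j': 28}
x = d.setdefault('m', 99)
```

dict.setdefault() returns the (existing or default) value

int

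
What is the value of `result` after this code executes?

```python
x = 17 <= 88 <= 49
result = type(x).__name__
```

x is bool; result = 'bool'

'bool'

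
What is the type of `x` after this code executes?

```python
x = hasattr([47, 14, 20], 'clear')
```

hasattr() returns bool

bool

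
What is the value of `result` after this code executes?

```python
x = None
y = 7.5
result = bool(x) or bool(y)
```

x = None; y = 7.5; result = True

True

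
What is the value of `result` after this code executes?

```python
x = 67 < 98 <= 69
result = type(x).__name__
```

x is bool; result = 'bool'

'bool'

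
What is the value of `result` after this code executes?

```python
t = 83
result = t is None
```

t = 83; result = False

False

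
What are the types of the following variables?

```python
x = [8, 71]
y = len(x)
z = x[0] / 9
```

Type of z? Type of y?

int / int = float; len() returns int

float, int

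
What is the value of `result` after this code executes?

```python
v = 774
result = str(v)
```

v = 774; result = '774'

'774'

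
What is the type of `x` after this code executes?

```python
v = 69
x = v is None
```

'is' comparison returns bool

bool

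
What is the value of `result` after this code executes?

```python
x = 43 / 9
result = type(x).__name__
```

x is float; result = 'float'

'float'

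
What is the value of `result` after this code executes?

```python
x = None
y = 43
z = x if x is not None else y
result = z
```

x = None; y = 43; z = 43; result = 43

43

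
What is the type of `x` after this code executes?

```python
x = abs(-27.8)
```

abs() of float returns float

float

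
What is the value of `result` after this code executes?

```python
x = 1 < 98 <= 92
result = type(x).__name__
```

x is bool; result = 'bool'

'bool'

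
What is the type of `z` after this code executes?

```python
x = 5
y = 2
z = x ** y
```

positive int ** positive int = int

int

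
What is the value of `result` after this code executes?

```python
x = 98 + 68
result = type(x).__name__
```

x is int; result = 'int'

'int'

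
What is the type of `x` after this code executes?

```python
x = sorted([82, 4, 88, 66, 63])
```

sorted() always returns list

list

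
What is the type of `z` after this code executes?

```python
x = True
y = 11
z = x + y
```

bool + int = int (bool is subclass of int)

int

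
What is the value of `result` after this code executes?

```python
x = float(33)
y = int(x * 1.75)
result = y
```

x = 33.0; y = 57; result = 57

57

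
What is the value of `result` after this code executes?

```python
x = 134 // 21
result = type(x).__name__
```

x is int; result = 'int'

'int'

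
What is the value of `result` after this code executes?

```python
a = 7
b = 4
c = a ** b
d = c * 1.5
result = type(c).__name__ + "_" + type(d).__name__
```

a is int; b is int; c is int; d is float; result = 'int_float'

'int_float'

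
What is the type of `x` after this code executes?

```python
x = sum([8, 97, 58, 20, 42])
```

sum() of ints returns int

int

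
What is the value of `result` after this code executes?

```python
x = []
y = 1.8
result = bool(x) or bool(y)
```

x = []; y = 1.8; result = True

True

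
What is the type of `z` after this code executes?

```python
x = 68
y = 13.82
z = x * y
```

int * float = float

float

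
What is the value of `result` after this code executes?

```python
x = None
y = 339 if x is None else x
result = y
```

x = None; y = 339; result = 339

339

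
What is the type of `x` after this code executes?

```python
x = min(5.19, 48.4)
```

min() of floats returns float

float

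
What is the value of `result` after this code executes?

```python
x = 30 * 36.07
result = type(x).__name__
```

x is float; result = 'float'

'float'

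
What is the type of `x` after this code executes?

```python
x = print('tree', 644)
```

print() returns None

NoneType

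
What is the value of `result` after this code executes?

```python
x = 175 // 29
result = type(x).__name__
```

x is int; result = 'int'

'int'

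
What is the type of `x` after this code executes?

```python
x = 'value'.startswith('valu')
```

str.startswith() returns bool

bool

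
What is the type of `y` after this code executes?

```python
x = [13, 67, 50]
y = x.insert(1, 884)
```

list.insert() returns None

NoneType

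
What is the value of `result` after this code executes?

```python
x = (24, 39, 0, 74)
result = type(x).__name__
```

x is tuple; result = 'tuple'

'tuple'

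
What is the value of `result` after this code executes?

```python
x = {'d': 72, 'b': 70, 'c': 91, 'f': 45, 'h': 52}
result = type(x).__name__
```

x is dict; result = 'dict'

'dict'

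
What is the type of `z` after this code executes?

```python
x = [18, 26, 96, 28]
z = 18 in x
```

'in' operator returns bool

bool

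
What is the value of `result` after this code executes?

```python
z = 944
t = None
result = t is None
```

z = 944; t = None; result = True

True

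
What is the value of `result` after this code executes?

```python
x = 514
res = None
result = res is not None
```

x = 514; res = None; result = False

False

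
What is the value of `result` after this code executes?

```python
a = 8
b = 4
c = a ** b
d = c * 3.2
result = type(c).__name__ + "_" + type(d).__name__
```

a is int; b is int; c is int; d is float; result = 'int_float'

'int_float'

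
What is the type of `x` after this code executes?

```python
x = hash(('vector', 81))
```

hash() returns int

int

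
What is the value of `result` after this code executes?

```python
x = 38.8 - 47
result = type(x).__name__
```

x is float; result = 'float'

'float'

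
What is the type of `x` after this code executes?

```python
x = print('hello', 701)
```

print() returns None

NoneType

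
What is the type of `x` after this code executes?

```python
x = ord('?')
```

ord() returns int (code point)

int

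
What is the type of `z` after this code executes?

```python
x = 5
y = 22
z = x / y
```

int / int = float

float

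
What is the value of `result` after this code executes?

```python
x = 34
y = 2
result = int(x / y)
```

x = 34; y = 2; result = 17

17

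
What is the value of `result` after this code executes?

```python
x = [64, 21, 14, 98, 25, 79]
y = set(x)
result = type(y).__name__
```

x is list; y is set; result = 'set'

'set'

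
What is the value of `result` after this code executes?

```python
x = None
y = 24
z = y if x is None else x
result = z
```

x = None; y = 24; z = 24; result = 24

24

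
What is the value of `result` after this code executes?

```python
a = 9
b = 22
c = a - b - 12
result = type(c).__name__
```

a is int; b is int; c is int; result = 'int'

'int'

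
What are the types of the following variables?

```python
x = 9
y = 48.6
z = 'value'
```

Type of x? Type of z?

x is assigned a bare integer (no decimal point), so it is an int; z is assigned a quoted string literal, so it is a str

int, str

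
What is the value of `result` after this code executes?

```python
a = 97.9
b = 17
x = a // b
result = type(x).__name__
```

a is float; b is int; x is float; result = 'float'

'float'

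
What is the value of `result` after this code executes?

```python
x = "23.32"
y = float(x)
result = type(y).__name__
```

x is str; y is float; result = 'float'

'float'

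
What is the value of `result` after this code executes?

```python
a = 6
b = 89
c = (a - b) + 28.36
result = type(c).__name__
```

a is int; b is int; c is float; result = 'float'

'float'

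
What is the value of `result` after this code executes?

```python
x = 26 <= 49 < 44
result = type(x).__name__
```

x is bool; result = 'bool'

'bool'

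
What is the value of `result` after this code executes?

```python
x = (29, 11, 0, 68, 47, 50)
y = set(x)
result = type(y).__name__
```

x is tuple; y is set; result = 'set'

'set'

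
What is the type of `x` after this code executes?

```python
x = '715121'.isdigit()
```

str.isdigit() returns bool

bool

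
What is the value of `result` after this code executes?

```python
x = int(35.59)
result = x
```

x = 35; result = 35

35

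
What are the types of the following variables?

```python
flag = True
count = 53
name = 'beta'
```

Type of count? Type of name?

count is assigned a bare integer (no decimal point), so it is an int; name is assigned a quoted string literal, so it is a str

int, str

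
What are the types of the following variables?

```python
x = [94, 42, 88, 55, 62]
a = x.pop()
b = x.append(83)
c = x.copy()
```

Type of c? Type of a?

copy() returns list; pop() returns element

list, int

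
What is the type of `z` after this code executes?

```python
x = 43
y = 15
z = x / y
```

int / int = float

float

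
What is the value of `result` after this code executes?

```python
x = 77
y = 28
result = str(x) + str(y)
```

x = 77; y = 28; result = '7728'

'7728'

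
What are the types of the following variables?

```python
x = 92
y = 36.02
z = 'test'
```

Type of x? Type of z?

x is assigned a bare integer (no decimal point), so it is an int; z is assigned a quoted string literal, so it is a str

int, str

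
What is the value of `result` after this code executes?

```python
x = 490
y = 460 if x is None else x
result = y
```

x = 490; y = 490; result = 490

490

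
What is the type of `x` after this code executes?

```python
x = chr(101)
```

chr() returns str (single char)

str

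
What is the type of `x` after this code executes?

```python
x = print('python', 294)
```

print() returns None

NoneType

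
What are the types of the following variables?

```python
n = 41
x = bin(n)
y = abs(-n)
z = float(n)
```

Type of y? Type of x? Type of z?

abs() of int returns int; bin() returns str; float() returns float

int, str, float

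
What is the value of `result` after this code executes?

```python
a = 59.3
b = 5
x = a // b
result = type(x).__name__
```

a is float; b is int; x is float; result = 'float'

'float'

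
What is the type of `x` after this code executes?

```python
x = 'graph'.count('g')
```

str.count() returns int

int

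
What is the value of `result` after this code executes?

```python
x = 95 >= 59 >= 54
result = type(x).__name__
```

x is bool; result = 'bool'

'bool'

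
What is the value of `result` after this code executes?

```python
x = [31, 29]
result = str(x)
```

x = [31, 29]; result = '[31, 29]'

'[31, 29]'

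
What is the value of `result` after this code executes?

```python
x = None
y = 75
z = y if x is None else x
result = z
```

x = None; y = 75; z = 75; result = 75

75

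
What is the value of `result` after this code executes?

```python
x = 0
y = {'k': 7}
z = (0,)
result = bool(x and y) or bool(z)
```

x = 0; y = {'k': 7}; z = (0,); result = True

True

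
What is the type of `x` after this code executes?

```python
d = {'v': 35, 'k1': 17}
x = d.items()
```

dict.items() returns dict_items view

dict_items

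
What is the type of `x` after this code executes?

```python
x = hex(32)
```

hex() returns str representation

str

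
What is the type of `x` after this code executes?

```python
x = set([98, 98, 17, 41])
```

set() constructor returns set

set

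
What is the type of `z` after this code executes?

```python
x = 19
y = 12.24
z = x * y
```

int * float = float

float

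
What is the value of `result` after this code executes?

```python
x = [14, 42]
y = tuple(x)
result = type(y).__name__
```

x is list; y is tuple; result = 'tuple'

'tuple'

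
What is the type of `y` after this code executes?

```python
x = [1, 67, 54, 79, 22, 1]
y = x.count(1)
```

list.count() returns int

int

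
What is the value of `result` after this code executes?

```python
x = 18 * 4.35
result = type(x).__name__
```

x is float; result = 'float'

'float'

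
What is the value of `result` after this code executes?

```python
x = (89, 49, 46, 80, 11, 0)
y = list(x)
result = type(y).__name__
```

x is tuple; y is list; result = 'list'

'list'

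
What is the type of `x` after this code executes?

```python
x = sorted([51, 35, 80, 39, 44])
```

sorted() always returns list

list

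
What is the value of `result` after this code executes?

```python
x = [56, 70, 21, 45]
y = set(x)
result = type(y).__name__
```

x is list; y is set; result = 'set'

'set'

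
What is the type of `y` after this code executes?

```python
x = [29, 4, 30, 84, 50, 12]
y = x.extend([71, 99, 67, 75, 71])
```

list.extend() returns None

NoneType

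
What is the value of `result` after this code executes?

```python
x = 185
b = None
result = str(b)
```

x = 185; b = None; result = 'None'

'None'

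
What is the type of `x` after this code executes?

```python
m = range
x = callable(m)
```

callable() returns bool

bool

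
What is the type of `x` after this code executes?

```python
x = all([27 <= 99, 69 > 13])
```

all() returns bool

bool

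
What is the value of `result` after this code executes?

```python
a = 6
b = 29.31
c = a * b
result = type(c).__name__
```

a is int; b is float; c is float; result = 'float'

'float'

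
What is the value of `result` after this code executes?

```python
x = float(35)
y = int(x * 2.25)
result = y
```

x = 35.0; y = 78; result = 78

78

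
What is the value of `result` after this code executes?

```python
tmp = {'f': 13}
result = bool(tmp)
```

tmp = {'f': 13}; result = True

True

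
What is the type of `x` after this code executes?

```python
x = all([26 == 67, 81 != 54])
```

all() returns bool

bool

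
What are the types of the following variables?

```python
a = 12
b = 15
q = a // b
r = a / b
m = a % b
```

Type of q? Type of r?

// returns int; / returns float

int, float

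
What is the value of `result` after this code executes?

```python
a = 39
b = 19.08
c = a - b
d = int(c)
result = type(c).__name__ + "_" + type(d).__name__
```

a is int; b is float; c is float; d is int; result = 'float_int'

'float_int'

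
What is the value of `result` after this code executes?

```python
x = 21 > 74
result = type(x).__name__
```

x is bool; result = 'bool'

'bool'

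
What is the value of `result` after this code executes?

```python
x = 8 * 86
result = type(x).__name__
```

x is int; result = 'int'

'int'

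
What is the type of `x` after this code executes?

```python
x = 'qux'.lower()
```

str.lower() returns str

str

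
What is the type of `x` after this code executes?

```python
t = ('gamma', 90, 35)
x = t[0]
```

Index 0 of tuple is a str literal

str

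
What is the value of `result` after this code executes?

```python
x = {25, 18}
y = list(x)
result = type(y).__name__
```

x is set; y is list; result = 'list'

'list'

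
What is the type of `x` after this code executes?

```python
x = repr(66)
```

repr() returns str

str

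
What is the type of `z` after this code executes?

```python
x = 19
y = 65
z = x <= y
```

Comparison returns bool

bool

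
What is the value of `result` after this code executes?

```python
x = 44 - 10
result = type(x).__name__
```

x is int; result = 'int'

'int'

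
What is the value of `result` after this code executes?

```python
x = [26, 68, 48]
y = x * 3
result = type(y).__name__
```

x is list; y is list; result = 'list'

'list'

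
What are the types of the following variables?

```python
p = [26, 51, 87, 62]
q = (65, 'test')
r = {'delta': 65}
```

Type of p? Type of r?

p is assigned a list literal (square brackets); r is assigned a dict literal ({key: value})

list, dict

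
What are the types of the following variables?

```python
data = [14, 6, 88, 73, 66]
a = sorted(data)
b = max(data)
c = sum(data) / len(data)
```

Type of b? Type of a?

max of ints returns int; sorted() returns list

int, list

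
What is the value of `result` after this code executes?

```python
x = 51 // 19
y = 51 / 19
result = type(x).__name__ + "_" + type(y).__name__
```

x is int; y is float; result = 'int_float'

'int_float'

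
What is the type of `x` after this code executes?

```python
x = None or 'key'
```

'or' with None returns the other truthy value (str)

str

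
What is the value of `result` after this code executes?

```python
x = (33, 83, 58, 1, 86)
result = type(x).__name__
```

x is tuple; result = 'tuple'

'tuple'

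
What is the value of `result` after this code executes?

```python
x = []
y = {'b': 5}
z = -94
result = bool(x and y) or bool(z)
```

x = []; y = {'b': 5}; z = -94; result = True

True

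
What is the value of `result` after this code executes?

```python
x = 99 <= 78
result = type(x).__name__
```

x is bool; result = 'bool'

'bool'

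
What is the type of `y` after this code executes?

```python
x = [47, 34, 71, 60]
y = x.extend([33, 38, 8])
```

list.extend() returns None

NoneType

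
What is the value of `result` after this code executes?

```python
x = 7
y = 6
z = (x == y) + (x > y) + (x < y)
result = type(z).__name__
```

x is int; y is int; z is int; result = 'int'

'int'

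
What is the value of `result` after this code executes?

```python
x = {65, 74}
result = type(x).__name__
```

x is set; result = 'set'

'set'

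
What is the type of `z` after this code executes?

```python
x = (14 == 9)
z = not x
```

'not' returns bool

bool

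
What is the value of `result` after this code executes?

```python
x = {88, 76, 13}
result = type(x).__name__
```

x is set; result = 'set'

'set'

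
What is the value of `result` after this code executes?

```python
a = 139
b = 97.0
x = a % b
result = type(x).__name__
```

a is int; b is float; x is float; result = 'float'

'float'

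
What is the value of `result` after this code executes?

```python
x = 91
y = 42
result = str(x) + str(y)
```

x = 91; y = 42; result = '9142'

'9142'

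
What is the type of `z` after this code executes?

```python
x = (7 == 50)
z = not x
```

'not' returns bool

bool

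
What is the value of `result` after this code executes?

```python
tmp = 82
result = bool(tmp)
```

tmp = 82; result = True

True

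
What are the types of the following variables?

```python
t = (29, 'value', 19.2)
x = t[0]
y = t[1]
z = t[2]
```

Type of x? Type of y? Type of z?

tuple[0] is int; tuple[1] is str; tuple[2] is float

int, str, float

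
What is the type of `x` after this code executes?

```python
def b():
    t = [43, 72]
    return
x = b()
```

Bare return returns None

NoneType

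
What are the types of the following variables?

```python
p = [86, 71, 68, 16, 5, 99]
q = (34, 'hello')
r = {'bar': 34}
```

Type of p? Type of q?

p is assigned a list literal (square brackets); q is assigned a tuple (parenthesized, comma-separated values)

list, tuple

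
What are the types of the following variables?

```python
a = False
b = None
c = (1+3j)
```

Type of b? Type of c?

b is assigned None, whose type is NoneType; c is assigned (1+3j), an int plus an imaginary literal (j suffix), which evaluates to complex

NoneType, complex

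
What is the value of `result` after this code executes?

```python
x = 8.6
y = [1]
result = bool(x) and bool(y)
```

x = 8.6; y = [1]; result = True

True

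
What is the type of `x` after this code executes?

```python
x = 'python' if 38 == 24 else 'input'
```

Both branches of conditional are str

str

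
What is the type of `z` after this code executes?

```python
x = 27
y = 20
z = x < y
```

Comparison returns bool

bool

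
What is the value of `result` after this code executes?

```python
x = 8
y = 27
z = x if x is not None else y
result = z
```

x = 8; y = 27; z = 8; result = 8

8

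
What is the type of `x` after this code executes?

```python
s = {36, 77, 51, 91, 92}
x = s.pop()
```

Popping from set[int] returns int

int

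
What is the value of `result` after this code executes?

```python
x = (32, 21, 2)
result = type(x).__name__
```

x is tuple; result = 'tuple'

'tuple'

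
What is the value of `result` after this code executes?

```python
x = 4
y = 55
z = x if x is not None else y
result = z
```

x = 4; y = 55; z = 4; result = 4

4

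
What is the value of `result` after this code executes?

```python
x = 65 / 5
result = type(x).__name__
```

x is float; result = 'float'

'float'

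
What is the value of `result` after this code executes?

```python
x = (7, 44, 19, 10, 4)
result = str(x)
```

x = (7, 44, 19, 10, 4); result = '(7, 44, 19, 10, 4)'

'(7, 44, 19, 10, 4)'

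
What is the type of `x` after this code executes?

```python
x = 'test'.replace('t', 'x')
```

str.replace() returns str

str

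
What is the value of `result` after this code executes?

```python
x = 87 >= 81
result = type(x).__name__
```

x is bool; result = 'bool'

'bool'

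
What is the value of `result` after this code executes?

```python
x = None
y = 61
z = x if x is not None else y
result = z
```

x = None; y = 61; z = 61; result = 61

61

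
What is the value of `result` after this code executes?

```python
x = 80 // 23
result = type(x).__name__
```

x is int; result = 'int'

'int'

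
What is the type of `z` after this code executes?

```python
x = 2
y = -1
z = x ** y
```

int ** negative = float

float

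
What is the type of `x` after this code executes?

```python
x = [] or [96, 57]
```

'or' returns first truthy value (list)

list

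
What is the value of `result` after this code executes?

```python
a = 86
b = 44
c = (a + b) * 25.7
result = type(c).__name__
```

a is int; b is int; c is float; result = 'float'

'float'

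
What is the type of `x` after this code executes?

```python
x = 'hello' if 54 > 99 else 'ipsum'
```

Both branches of conditional are str

str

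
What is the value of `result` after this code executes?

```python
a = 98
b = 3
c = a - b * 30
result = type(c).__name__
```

a is int; b is int; c is int; result = 'int'

'int'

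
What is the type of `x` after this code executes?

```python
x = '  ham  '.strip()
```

str.strip() returns str

str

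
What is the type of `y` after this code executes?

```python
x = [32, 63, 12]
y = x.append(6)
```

list.append() returns None (mutates in place)

NoneType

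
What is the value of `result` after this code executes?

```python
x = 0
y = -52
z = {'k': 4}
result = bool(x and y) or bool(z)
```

x = 0; y = -52; z = {'k': 4}; result = True

True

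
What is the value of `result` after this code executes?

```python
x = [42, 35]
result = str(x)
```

x = [42, 35]; result = '[42, 35]'

'[42, 35]'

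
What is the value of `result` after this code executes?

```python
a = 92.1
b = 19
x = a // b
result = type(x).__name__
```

a is float; b is int; x is float; result = 'float'

'float'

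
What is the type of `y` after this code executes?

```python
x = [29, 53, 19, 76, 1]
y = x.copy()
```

list.copy() returns list

list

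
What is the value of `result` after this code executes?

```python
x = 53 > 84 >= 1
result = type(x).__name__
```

x is bool; result = 'bool'

'bool'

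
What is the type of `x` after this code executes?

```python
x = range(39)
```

range() returns a range object

range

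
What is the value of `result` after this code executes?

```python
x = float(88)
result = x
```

x = 88.0; result = 88.0

88.0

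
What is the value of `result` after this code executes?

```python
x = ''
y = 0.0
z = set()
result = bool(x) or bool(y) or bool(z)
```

x = ''; y = 0.0; z = set(); result = False

False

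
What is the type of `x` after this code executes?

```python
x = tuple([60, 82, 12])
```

tuple() constructor returns tuple

tuple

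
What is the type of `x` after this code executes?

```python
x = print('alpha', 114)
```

print() returns None

NoneType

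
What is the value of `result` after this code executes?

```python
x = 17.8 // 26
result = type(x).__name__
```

x is float; result = 'float'

'float'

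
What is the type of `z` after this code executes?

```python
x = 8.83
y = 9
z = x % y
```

float % int = float

float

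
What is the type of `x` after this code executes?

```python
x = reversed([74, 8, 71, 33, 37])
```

reversed() on a list returns list_reverseiterator

list_reverseiterator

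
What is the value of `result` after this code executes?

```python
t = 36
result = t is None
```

t = 36; result = False

False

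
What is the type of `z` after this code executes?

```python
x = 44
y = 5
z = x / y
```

int / int = float

float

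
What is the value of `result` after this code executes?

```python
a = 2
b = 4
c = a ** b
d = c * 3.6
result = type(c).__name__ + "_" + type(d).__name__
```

a is int; b is int; c is int; d is float; result = 'int_float'

'int_float'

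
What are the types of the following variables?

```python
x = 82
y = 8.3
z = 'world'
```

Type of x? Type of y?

x is assigned a bare integer (no decimal point), so it is an int; y is assigned a number with a decimal point, so it is a float

int, float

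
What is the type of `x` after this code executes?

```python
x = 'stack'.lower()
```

str.lower() returns str

str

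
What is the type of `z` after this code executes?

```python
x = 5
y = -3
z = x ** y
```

int ** negative = float

float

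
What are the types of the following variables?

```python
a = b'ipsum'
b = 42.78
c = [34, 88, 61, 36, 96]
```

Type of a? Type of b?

a is assigned a bytes literal (b'...' prefix); b is assigned a number with a decimal point, so it is a float

bytes, float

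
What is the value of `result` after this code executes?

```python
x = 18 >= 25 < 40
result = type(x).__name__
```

x is bool; result = 'bool'

'bool'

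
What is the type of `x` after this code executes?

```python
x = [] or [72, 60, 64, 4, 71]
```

'or' returns first truthy value (list)

list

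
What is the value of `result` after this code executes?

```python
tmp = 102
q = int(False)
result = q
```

tmp = 102; q = 0; result = 0

0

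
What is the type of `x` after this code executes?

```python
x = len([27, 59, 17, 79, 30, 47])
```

len() always returns int

int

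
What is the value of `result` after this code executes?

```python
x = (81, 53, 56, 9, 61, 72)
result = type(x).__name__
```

x is tuple; result = 'tuple'

'tuple'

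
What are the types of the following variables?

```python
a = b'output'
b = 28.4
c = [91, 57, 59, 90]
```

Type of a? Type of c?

a is assigned a bytes literal (b'...' prefix); c is assigned a list literal (square brackets)

bytes, list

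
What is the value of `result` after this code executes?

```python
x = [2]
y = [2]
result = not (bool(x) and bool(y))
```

x = [2]; y = [2]; result = False

False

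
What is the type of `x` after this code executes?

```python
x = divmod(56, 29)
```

divmod() returns tuple of (quotient, remainder)

tuple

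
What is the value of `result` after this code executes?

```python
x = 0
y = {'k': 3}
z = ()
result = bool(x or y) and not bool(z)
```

x = 0; y = {'k': 3}; z = (); result = True

True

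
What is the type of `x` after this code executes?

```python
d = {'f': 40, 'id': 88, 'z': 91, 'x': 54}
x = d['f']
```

Accessing dict[str, int] with str key returns int

int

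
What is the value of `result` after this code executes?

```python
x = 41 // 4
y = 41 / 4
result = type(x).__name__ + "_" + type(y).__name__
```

x is int; y is float; result = 'int_float'

'int_float'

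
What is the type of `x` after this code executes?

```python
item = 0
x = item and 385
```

'and' returns first falsy value (0 is int)

int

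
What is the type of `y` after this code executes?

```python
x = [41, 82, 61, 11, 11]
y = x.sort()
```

list.sort() returns None (mutates in place)

NoneType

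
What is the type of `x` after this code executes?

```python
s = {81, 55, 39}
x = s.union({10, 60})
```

set.union() returns a new set

set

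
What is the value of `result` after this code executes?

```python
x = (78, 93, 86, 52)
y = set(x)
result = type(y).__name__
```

x is tuple; y is set; result = 'set'

'set'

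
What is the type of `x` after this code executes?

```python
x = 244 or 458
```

'or' returns first truthy value (int)

int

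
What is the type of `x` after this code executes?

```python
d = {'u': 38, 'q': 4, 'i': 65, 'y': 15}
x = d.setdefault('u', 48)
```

dict.setdefault() returns the (existing or default) value

int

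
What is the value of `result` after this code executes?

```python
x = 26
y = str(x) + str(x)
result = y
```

x = 26; y = '2626'; result = '2626'

'2626'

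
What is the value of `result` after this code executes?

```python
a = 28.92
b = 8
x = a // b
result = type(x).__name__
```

a is float; b is int; x is float; result = 'float'

'float'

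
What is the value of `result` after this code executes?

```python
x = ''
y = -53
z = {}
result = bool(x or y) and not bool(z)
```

x = ''; y = -53; z = {}; result = True

True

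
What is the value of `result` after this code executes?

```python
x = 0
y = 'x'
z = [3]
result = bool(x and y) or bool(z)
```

x = 0; y = 'x'; z = [3]; result = True

True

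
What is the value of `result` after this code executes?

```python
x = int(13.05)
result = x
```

x = 13; result = 13

13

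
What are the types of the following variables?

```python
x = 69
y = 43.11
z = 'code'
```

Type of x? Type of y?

x is assigned a bare integer (no decimal point), so it is an int; y is assigned a number with a decimal point, so it is a float

int, float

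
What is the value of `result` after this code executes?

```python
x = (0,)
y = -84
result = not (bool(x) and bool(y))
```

x = (0,); y = -84; result = False

False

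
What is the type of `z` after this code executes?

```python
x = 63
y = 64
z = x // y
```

int // int = int

int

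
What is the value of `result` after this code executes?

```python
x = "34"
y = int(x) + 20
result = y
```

x = '34'; y = 54; result = 54

54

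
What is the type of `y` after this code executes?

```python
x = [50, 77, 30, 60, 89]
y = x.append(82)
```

list.append() returns None (mutates in place)

NoneType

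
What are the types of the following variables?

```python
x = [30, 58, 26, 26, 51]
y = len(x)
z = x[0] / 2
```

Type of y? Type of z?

len() returns int; int / int = float

int, float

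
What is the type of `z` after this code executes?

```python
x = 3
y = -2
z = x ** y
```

int ** negative = float

float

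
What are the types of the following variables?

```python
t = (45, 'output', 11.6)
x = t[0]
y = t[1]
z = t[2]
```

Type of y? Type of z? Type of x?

tuple[1] is str; tuple[2] is float; tuple[0] is int

str, float, int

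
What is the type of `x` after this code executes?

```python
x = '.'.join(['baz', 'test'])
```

str.join() returns str

str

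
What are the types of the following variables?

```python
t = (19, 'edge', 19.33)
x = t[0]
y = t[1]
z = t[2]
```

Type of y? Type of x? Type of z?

tuple[1] is str; tuple[0] is int; tuple[2] is float

str, int, float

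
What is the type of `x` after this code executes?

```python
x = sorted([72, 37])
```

sorted() always returns list

list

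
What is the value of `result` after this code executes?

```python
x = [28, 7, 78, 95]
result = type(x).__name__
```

x is list; result = 'list'

'list'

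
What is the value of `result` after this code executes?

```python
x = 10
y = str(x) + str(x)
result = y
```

x = 10; y = '1010'; result = '1010'

'1010'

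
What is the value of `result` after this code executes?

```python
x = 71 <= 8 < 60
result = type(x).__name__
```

x is bool; result = 'bool'

'bool'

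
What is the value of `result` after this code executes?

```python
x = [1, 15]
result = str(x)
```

x = [1, 15]; result = '[1, 15]'

'[1, 15]'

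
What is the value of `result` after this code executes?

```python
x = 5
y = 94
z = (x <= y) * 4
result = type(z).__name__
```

x is int; y is int; z is int; result = 'int'

'int'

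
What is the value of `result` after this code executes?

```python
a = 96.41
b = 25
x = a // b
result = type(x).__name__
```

a is float; b is int; x is float; result = 'float'

'float'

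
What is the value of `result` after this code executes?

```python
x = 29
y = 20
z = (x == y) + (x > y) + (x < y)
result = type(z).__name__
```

x is int; y is int; z is int; result = 'int'

'int'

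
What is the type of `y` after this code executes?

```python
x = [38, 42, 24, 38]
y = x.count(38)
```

list.count() returns int

int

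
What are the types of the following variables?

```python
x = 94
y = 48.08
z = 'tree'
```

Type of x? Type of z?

x is assigned a bare integer (no decimal point), so it is an int; z is assigned a quoted string literal, so it is a str

int, str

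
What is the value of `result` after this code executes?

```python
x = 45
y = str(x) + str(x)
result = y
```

x = 45; y = '4545'; result = '4545'

'4545'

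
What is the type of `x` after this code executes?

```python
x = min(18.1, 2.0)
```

min() of floats returns float

float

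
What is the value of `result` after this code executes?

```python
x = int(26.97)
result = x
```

x = 26; result = 26

26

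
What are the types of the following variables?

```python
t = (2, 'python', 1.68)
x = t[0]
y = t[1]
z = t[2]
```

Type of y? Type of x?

tuple[1] is str; tuple[0] is int

str, int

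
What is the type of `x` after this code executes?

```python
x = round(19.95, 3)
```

round() with decimal places returns float

float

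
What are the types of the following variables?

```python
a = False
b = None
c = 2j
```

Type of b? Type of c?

b is assigned None, whose type is NoneType; c is assigned 2j, an imaginary literal (j suffix), which has type complex

NoneType, complex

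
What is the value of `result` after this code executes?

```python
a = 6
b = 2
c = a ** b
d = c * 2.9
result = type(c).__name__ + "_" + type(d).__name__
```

a is int; b is int; c is int; d is float; result = 'int_float'

'int_float'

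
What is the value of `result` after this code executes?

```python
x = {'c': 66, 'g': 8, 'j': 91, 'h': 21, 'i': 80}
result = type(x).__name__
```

x is dict; result = 'dict'

'dict'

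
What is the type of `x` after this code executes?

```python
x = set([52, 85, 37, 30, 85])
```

set() constructor returns set

set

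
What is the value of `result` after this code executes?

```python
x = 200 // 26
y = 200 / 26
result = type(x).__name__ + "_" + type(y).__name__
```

x is int; y is float; result = 'int_float'

'int_float'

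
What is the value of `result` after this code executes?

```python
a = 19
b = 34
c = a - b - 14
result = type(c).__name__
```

a is int; b is int; c is int; result = 'int'

'int'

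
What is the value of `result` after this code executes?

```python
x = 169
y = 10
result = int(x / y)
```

x = 169; y = 10; result = 16

16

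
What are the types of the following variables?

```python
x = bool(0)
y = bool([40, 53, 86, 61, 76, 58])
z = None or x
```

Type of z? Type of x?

None or bool returns the bool; bool() returns bool

bool, bool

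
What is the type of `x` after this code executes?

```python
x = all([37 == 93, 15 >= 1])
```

all() returns bool

bool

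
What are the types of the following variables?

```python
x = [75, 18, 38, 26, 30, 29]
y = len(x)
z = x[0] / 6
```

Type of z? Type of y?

int / int = float; len() returns int

float, int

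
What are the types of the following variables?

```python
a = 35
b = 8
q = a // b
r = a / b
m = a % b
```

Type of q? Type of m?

// returns int; % of ints returns int

int, int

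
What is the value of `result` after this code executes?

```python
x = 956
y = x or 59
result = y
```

x = 956; y = 956; result = 956

956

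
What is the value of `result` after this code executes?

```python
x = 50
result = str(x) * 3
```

x = 50; result = '505050'

'505050'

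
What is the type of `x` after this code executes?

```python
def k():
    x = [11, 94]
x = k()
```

Function without return returns None

NoneType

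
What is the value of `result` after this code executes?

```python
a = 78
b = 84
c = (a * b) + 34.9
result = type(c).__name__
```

a is int; b is int; c is float; result = 'float'

'float'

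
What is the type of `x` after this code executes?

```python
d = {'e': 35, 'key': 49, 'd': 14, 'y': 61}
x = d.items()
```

dict.items() returns dict_items view

dict_items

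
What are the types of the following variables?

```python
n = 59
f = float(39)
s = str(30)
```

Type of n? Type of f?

n is assigned a bare integer (no decimal point), so it is an int; f is assigned the result of calling float(), which returns a float

int, float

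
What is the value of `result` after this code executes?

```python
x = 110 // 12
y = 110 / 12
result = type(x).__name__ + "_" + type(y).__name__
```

x is int; y is float; result = 'int_float'

'int_float'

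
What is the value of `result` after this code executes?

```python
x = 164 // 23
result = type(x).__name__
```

x is int; result = 'int'

'int'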